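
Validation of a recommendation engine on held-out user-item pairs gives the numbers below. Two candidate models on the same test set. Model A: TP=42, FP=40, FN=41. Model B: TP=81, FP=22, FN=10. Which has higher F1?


Model A: P=42/82=0.5122, R=42/83=0.506, F1=2PR/(P+R)=2TP/(2TP+FP+FN)=84/165=0.5091
Model B: P=81/103=0.7864, R=81/91=0.8901, F1=2PR/(P+R)=2TP/(2TP+FP+FN)=162/194=0.8351
0.5091 < 0.8351 → Model B

Model B


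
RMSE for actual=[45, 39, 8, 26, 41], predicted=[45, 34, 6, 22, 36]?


MSE = 70/5 = 14
RMSE = √(70/5) = 3.7417

3.7417


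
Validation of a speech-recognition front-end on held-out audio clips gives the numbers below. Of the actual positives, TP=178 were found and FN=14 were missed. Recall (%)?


Recall = TP/(TP+FN)
= 178/(178+14)
= 178/192 = 92.71%

92.71%


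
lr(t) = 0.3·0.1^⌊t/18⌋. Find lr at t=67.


n_drops = ⌊67/18⌋ = 3
lr = 0.3·0.1^3 = 0.3·0.001 = 0.0003

0.0003


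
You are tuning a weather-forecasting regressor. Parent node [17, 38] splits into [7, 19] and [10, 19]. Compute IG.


Parent = [17, 38], H_parent = 0.8921
H_left = 0.8404 (n=26), H_right = 0.9294 (n=29)
H_children = (26/55)·0.8404 + (29/55)·0.9294 = 0.8873
IG = 0.8921 - 0.8873 = 0.0048

0.0048


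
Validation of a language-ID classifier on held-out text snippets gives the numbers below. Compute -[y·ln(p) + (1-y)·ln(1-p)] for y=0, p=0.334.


BCE = -[y·ln(p) + (1-y)·ln(1-p)]
= -0 - 1·ln(1-0.334)
= -ln(0.666) = 0.4065

0.4065


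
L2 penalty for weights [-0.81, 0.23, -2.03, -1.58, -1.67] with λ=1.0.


‖w‖₂² = (-0.81)² + (0.23)² + (-2.03)² + (-1.58)² + (-1.67)²
     = 0.6561 + 0.0529 + 4.1209 + 2.4964 + 2.7889
     = 10.1152
λ·‖w‖₂² = 1.0·10.1152 = 10.1152

10.1152


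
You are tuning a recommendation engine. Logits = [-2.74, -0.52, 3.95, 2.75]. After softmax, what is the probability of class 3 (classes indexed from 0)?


Exponentials: e^-2.74=0.0646, e^-0.52=0.5945, e^3.95=51.9354, e^2.75=15.6426
Sum = 68.2371
Softmax = [0.0009, 0.0087, 0.7611, 0.2292]
p[3] = 15.6426/68.2371 = 0.2292

0.2292


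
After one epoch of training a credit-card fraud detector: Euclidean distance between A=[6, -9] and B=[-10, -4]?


d = √((6+ 10)² + (-9+ 4)²)
  = √(256 + 25)
  = √281 = 16.7631

16.7631


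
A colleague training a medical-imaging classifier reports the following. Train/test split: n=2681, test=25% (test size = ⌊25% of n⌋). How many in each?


Test = ⌊2681·25/100⌋ = 670
Train = 2681 - 670 = 2011

Train: 2011, Test: 670


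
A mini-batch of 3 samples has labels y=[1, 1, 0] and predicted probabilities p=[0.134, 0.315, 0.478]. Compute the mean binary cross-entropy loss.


L[0] = -ln(0.134) = 2.0099
L[1] = -ln(0.315) = 1.1552
L[2] = -ln(1-0.478) = -ln(0.522) = 0.6501
mean = (2.0099 + 1.1552 + 0.6501)/3 = 1.2717

1.2717


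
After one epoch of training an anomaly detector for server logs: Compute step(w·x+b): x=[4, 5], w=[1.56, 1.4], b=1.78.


z = (4)·(1.56) + (5)·(1.4) + 1.78
  = 15.02
step(z) = 1 (z≥0)

1


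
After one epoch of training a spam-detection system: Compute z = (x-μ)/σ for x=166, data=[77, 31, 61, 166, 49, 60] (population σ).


μ = 74, σ = 43.4204
z = (166 - 74)/43.4204 = 2.1188

2.1188


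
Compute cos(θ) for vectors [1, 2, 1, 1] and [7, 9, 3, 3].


A·B = 1·7 + 2·9 + 1·3 + 1·3 = 31
‖A‖ = √7 = 2.6458, ‖B‖ = √148 = 12.1655
cos = 31/(√7·√148) = 31/√1036 = 0.9631

0.9631


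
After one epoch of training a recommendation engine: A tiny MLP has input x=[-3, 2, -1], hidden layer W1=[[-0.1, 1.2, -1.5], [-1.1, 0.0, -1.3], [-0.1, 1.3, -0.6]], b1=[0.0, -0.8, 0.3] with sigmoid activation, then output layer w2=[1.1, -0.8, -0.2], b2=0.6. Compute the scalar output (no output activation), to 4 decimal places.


z1[0] = (-0.1)·(-3) + (1.2)·(2) + (-1.5)·(-1) + 0.0 = 4.2
z1[1] = (-1.1)·(-3) + (0.0)·(2) + (-1.3)·(-1) - 0.8 = 3.8
z1[2] = (-0.1)·(-3) + (1.3)·(2) + (-0.6)·(-1) + 0.3 = 3.8
h = sigmoid(z1) = [0.9852, 0.9781, 0.9781]
output = (1.1)·(0.9852) + (-0.8)·(0.9781) + (-0.2)·(0.9781) + 0.6 = 0.7056

0.7056


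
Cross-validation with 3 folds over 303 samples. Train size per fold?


Fold size = 303/3 = 101
Training per fold = 303 - 101 = 202

202


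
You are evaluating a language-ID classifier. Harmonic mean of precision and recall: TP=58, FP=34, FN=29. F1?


Precision = 58/92 = 0.6304
Recall = 58/87 = 0.6667
F1 = 2·P·R/(P+R) = 2·TP/(2·TP+FP+FN) = 116/(116+34+29) = 116/179 = 0.648

0.648


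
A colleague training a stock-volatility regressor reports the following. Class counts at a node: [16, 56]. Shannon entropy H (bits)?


Probabilities: [16/72, 56/72] ≈ [0.2222, 0.7778]
H = -((16/72)·log₂(16/72) + (56/72)·log₂(56/72))
  = 0.7642 bits

0.7642 bits


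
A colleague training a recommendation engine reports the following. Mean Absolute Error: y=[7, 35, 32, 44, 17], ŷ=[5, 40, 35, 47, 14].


Absolute errors: |7-5|=2, |35-40|=5, |32-35|=3, |44-47|=3, |17-14|=3
Sum = 16
MAE = 16/5 = 16/5

16/5


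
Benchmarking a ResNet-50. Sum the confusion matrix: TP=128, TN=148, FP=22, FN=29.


Total = TP + TN + FP + FN
= 128 + 148 + 22 + 29
= 327
(Predicted positive: 150, predicted negative: 177)

327


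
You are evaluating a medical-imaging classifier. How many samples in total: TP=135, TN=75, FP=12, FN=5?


Total = TP + TN + FP + FN
= 135 + 75 + 12 + 5
= 227
(Predicted positive: 147, predicted negative: 80)

227


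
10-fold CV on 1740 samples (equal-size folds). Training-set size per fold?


Fold size = 1740/10 = 174
Training per fold = 1740 - 174 = 1566

1566


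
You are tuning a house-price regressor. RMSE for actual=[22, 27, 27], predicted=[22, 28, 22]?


MSE = 26/3 = 8.6667
RMSE = √(26/3) = 2.9439

2.9439


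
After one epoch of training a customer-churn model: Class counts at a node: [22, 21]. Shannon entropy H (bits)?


Probabilities: [22/43, 21/43] ≈ [0.5116, 0.4884]
H = -((22/43)·log₂(22/43) + (21/43)·log₂(21/43))
  = 0.9996 bits

0.9996 bits


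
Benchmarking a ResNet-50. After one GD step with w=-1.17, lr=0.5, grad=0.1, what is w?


w_new = w - α·∇
= -1.17 - 0.5·0.1
= -1.17 - 0.05
= -1.22

-1.22


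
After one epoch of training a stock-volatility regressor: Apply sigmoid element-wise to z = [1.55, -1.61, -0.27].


σ(1.55) = 1/(1+e^-1.55) = 0.8249
σ(-1.61) = 1/(1+e^1.61) = 0.1666
σ(-0.27) = 1/(1+e^0.27) = 0.4329
result = [0.8249, 0.1666, 0.4329]

[0.8249, 0.1666, 0.4329]


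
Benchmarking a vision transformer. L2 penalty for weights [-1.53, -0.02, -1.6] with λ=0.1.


‖w‖₂² = (-1.53)² + (-0.02)² + (-1.6)²
     = 2.3409 + 0.0004 + 2.56
     = 4.9013
λ·‖w‖₂² = 0.1·4.9013 = 0.49013

0.49013


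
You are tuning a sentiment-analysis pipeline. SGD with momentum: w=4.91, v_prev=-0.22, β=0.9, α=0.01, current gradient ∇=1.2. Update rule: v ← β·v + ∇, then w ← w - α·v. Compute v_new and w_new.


v_new = 0.9·-0.22 + 1.2 = -0.198 + 1.2 = 1.002
w_new = 4.91 - 0.01·1.002 = 4.91 - 0.01002 = 4.89998

v_new=1.002, w_new=4.89998


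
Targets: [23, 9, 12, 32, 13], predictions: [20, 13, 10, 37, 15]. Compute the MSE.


Squared errors: (23-20)²=9, (9-13)²=16, (12-10)²=4, (32-37)²=25, (13-15)²=4
Sum = 58
MSE = 58/5 = 58/5

58/5


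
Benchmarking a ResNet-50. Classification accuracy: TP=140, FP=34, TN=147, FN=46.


Accuracy = (TP+TN)/(TP+TN+FP+FN)
= (140+147)/(367)
= 287/367 = 78.2%

78.2%


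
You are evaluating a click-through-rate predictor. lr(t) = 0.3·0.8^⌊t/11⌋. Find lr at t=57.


n_drops = ⌊57/11⌋ = 5
lr = 0.3·0.8^5 = 0.3·0.32768 = 0.098304

0.098304


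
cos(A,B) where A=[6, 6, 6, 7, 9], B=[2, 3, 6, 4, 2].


A·B = 6·2 + 6·3 + 6·6 + 7·4 + 9·2 = 112
‖A‖ = √238 = 15.4272, ‖B‖ = √69 = 8.3066
cos = 112/(√238·√69) = 112/√16422 = 0.874

0.874


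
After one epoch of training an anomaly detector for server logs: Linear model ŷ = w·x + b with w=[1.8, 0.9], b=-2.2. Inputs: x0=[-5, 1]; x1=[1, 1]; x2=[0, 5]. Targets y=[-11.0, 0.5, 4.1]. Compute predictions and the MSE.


ŷ0 = (1.8)·(-5) + (0.9)·(1) - 2.2 = -10.3
ŷ1 = (1.8)·(1) + (0.9)·(1) - 2.2 = 0.5
ŷ2 = (1.8)·(0) + (0.9)·(5) - 2.2 = 2.3
errors² = [0.49, 0.0, 3.24]
MSE = 3.7300/3 = 1.2433

1.2433


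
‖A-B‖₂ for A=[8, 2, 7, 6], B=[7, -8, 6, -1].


d = √((8-7)² + (2+ 8)² + (7-6)² + (6+ 1)²)
  = √(1 + 100 + 1 + 49)
  = √151 = 12.2882

12.2882


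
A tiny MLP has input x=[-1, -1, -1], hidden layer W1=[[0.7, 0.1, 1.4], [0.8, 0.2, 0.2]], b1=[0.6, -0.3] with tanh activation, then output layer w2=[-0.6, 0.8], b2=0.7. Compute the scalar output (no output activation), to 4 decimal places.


z1[0] = (0.7)·(-1) + (0.1)·(-1) + (1.4)·(-1) + 0.6 = -1.6
z1[1] = (0.8)·(-1) + (0.2)·(-1) + (0.2)·(-1) - 0.3 = -1.5
h = tanh(z1) = [-0.9217, -0.9051]
output = (-0.6)·(-0.9217) + (0.8)·(-0.9051) + 0.7 = 0.5289

0.5289


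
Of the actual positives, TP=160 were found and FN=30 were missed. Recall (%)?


Recall = TP/(TP+FN)
= 160/(160+30)
= 160/190 = 84.21%

84.21%


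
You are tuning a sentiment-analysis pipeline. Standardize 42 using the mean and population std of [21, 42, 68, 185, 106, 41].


μ = 77.1667, σ = 55.1405
z = (42 - 77.1667)/55.1405 = -0.6378

-0.6378


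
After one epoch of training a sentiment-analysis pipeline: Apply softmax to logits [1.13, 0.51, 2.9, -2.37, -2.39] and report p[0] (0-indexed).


Exponentials: e^1.13=3.0957, e^0.51=1.6653, e^2.9=18.1741, e^-2.37=0.0935, e^-2.39=0.0916
Sum = 23.1202
Softmax = [0.1339, 0.072, 0.7861, 0.004, 0.004]
p[0] = 3.0957/23.1202 = 0.1339

0.1339


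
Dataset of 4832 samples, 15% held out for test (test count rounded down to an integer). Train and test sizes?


Test = ⌊4832·15/100⌋ = 724
Train = 4832 - 724 = 4108

Train: 4108, Test: 724


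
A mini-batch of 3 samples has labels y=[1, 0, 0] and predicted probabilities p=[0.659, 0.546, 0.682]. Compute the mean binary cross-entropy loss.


L[0] = -ln(0.659) = 0.417
L[1] = -ln(1-0.546) = -ln(0.454) = 0.7897
L[2] = -ln(1-0.682) = -ln(0.318) = 1.1457
mean = (0.417 + 0.7897 + 1.1457)/3 = 0.7841

0.7841


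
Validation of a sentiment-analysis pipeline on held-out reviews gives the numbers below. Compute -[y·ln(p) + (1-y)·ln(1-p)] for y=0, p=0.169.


BCE = -[y·ln(p) + (1-y)·ln(1-p)]
= -0 - 1·ln(1-0.169)
= -ln(0.831) = 0.1851

0.1851


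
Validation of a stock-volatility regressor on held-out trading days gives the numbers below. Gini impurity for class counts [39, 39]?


Probabilities: [39/78, 39/78] ≈ [0.5, 0.5]
Σpᵢ² = (1521 + 1521)/78² = 3042/6084
Gini = 1 - Σpᵢ² = 1 - 3042/6084 = 0.5

0.5


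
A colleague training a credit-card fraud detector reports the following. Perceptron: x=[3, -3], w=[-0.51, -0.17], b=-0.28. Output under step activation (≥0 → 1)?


z = (3)·(-0.51) + (-3)·(-0.17) - 0.28
  = -1.3
step(z) = 0 (z<0)

0


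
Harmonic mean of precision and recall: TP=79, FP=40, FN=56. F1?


Precision = 79/119 = 0.6639
Recall = 79/135 = 0.5852
F1 = 2·P·R/(P+R) = 2·TP/(2·TP+FP+FN) = 158/(158+40+56) = 158/254 = 0.622

0.622


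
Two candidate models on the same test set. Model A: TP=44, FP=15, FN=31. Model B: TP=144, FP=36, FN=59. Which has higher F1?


Model A: P=44/59=0.7458, R=44/75=0.5867, F1=2PR/(P+R)=2TP/(2TP+FP+FN)=88/134=0.6567
Model B: P=144/180=0.8, R=144/203=0.7094, F1=2PR/(P+R)=2TP/(2TP+FP+FN)=288/383=0.752
0.6567 < 0.752 → Model B

Model B


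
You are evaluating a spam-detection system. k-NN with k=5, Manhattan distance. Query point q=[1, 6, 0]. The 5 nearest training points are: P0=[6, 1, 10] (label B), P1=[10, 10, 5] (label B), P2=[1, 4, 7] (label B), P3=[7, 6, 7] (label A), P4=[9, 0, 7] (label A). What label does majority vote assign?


d(q,P0) = 20  (label B)
d(q,P1) = 18  (label B)
d(q,P2) = 9  (label B)
d(q,P3) = 13  (label A)
d(q,P4) = 21  (label A)
Votes: A=2, B=3
Majority → B

B


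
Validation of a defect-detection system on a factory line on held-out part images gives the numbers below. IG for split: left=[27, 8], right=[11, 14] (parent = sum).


Parent = [38, 22], H_parent = 0.9481
H_left = 0.7755 (n=35), H_right = 0.9896 (n=25)
H_children = (35/60)·0.7755 + (25/60)·0.9896 = 0.8647
IG = 0.9481 - 0.8647 = 0.0834

0.0834


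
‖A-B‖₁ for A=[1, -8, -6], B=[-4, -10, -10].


d = |1+ 4| + |-8+ 10| + |-6+ 10|
  = 5 + 2 + 4
  = 11

11


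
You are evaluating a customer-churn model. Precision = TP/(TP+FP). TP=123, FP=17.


Precision = TP/(TP+FP)
= 123/(123+17)
= 123/140 = 87.86%

87.86%


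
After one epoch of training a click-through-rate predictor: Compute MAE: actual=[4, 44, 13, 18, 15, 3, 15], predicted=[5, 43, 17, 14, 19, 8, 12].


Absolute errors: |4-5|=1, |44-43|=1, |13-17|=4, |18-14|=4, |15-19|=4, |3-8|=5, |15-12|=3
Sum = 22
MAE = 22/7 = 22/7

22/7


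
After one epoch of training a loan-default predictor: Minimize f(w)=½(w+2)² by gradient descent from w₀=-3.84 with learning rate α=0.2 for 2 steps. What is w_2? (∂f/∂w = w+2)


step 1: grad = -3.84+2 = -1.84; w = -3.84 - 0.2·(-1.84) = -3.472
step 2: grad = -3.472+2 = -1.472; w = -3.472 - 0.2·(-1.472) = -3.1776

-3.1776


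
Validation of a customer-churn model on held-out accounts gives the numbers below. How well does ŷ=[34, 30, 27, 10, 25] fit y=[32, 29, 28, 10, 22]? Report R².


ȳ = 24.2
SS_res = Σ(y-ŷ)² = 15
SS_tot = Σ(y-ȳ)² = 304.8
R² = 1 - SS_res/SS_tot = 1 - 0.0492 = 0.9508

0.9508


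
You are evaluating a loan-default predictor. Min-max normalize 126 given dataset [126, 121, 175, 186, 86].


min=86, max=186
(126-86)/(186-86) = 40/100 = 0.4

0.4


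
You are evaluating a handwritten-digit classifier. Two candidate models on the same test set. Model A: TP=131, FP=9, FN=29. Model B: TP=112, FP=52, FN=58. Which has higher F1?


Model A: P=131/140=0.9357, R=131/160=0.8187, F1=2PR/(P+R)=2TP/(2TP+FP+FN)=262/300=0.8733
Model B: P=112/164=0.6829, R=112/170=0.6588, F1=2PR/(P+R)=2TP/(2TP+FP+FN)=224/334=0.6707
0.8733 > 0.6707 → Model A

Model A


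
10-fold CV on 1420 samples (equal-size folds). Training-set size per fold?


Fold size = 1420/10 = 142
Training per fold = 1420 - 142 = 1278

1278


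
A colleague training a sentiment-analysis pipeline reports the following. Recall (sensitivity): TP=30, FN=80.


Recall = TP/(TP+FN)
= 30/(30+80)
= 30/110 = 27.27%

27.27%


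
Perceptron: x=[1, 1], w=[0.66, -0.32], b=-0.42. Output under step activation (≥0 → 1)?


z = (1)·(0.66) + (1)·(-0.32) - 0.42
  = -0.08
step(z) = 0 (z<0)

0


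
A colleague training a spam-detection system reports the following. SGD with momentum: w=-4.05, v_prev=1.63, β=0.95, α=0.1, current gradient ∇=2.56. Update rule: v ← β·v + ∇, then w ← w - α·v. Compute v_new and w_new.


v_new = 0.95·1.63 + 2.56 = 1.5485 + 2.56 = 4.1085
w_new = -4.05 - 0.1·4.1085 = -4.05 - 0.41085 = -4.46085

v_new=4.1085, w_new=-4.46085


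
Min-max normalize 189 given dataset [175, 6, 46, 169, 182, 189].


min=6, max=189
(189-6)/(189-6) = 183/183 = 1.0

1.0


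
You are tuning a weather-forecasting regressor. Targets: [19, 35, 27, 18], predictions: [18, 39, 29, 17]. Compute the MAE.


Absolute errors: |19-18|=1, |35-39|=4, |27-29|=2, |18-17|=1
Sum = 8
MAE = 8/4 = 2

2


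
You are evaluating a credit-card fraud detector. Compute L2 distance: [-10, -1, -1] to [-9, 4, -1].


d = √((-10+ 9)² + (-1-4)² + (-1+ 1)²)
  = √(1 + 25 + 0)
  = √26 = 5.099

5.099


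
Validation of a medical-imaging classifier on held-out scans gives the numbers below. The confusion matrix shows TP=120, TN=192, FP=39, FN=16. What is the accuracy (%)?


Accuracy = (TP+TN)/(TP+TN+FP+FN)
= (120+192)/(367)
= 312/367 = 85.01%

85.01%


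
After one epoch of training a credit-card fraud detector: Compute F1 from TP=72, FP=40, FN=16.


Precision = 72/112 = 0.6429
Recall = 72/88 = 0.8182
F1 = 2·P·R/(P+R) = 2·TP/(2·TP+FP+FN) = 144/(144+40+16) = 144/200 = 0.72

0.72


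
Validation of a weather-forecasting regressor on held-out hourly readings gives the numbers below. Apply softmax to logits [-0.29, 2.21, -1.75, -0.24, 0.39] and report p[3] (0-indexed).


Exponentials: e^-0.29=0.7483, e^2.21=9.1157, e^-1.75=0.1738, e^-0.24=0.7866, e^0.39=1.477
Sum = 12.3014
Softmax = [0.0608, 0.741, 0.0141, 0.0639, 0.1201]
p[3] = 0.7866/12.3014 = 0.0639

0.0639


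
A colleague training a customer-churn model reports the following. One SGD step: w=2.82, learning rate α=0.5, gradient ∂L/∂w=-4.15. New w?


w_new = w - α·∇
= 2.82 - 0.5·-4.15
= 2.82 + 2.075
= 4.895

4.895


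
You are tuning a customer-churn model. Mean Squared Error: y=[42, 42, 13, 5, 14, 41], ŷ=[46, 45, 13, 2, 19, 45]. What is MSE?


Squared errors: (42-46)²=16, (42-45)²=9, (13-13)²=0, (5-2)²=9, (14-19)²=25, (41-45)²=16
Sum = 75
MSE = 75/6 = 25/2

25/2


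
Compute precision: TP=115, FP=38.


Precision = TP/(TP+FP)
= 115/(115+38)
= 115/153 = 75.16%

75.16%


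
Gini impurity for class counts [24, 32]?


Probabilities: [24/56, 32/56] ≈ [0.4286, 0.5714]
Σpᵢ² = (576 + 1024)/56² = 1600/3136
Gini = 1 - Σpᵢ² = 1 - 1600/3136 = 0.4898

0.4898


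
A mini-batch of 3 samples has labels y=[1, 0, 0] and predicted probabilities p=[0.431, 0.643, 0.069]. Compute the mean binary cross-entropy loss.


L[0] = -ln(0.431) = 0.8416
L[1] = -ln(1-0.643) = -ln(0.357) = 1.03
L[2] = -ln(1-0.069) = -ln(0.931) = 0.0715
mean = (0.8416 + 1.03 + 0.0715)/3 = 0.6477

0.6477


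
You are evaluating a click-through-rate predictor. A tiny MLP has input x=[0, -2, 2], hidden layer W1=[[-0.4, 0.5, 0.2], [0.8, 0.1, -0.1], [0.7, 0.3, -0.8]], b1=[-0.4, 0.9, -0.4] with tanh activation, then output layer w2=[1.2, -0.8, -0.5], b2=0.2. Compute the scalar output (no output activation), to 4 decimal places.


z1[0] = (-0.4)·(0) + (0.5)·(-2) + (0.2)·(2) - 0.4 = -1.0
z1[1] = (0.8)·(0) + (0.1)·(-2) + (-0.1)·(2) + 0.9 = 0.5
z1[2] = (0.7)·(0) + (0.3)·(-2) + (-0.8)·(2) - 0.4 = -2.6
h = tanh(z1) = [-0.7616, 0.4621, -0.989]
output = (1.2)·(-0.7616) + (-0.8)·(0.4621) + (-0.5)·(-0.989) + 0.2 = -0.5891

-0.5891


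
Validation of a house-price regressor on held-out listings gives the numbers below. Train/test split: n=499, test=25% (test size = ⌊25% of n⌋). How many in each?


Test = ⌊499·25/100⌋ = 124
Train = 499 - 124 = 375

Train: 375, Test: 124


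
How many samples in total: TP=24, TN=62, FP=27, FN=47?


Total = TP + TN + FP + FN
= 24 + 62 + 27 + 47
= 160
(Predicted positive: 51, predicted negative: 109)

160


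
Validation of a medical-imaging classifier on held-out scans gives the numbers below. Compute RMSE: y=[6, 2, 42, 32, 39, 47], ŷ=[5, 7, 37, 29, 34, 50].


MSE = 94/6 = 15.6667
RMSE = √(94/6) = 3.9581

3.9581


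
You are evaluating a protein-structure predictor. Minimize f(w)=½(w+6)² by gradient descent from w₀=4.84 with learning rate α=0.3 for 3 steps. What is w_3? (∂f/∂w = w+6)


step 1: grad = 4.84+6 = 10.84; w = 4.84 - 0.3·(10.84) = 1.588
step 2: grad = 1.588+6 = 7.588; w = 1.588 - 0.3·(7.588) = -0.6884
step 3: grad = -0.6884+6 = 5.3116; w = -0.6884 - 0.3·(5.3116) = -2.28188

-2.28188


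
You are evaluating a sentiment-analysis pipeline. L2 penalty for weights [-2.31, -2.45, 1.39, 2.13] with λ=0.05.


‖w‖₂² = (-2.31)² + (-2.45)² + (1.39)² + (2.13)²
     = 5.3361 + 6.0025 + 1.9321 + 4.5369
     = 17.8076
λ·‖w‖₂² = 0.05·17.8076 = 0.89038

0.89038


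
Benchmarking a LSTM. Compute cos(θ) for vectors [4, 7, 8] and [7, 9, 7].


A·B = 4·7 + 7·9 + 8·7 = 147
‖A‖ = √129 = 11.3578, ‖B‖ = √179 = 13.3791
cos = 147/(√129·√179) = 147/√23091 = 0.9674

0.9674


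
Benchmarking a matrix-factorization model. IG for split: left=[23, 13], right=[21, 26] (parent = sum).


Parent = [44, 39], H_parent = 0.9974
H_left = 0.9436 (n=36), H_right = 0.9918 (n=47)
H_children = (36/83)·0.9436 + (47/83)·0.9918 = 0.9709
IG = 0.9974 - 0.9709 = 0.0265

0.0265


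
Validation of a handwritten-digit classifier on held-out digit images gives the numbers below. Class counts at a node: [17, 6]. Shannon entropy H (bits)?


Probabilities: [17/23, 6/23] ≈ [0.7391, 0.2609]
H = -((17/23)·log₂(17/23) + (6/23)·log₂(6/23))
  = 0.8281 bits

0.8281 bits


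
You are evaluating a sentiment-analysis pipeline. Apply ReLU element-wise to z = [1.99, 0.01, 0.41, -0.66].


ReLU(1.99) = max(0, 1.99) = 1.99
ReLU(0.01) = max(0, 0.01) = 0.01
ReLU(0.41) = max(0, 0.41) = 0.41
ReLU(-0.66) = max(0, -0.66) = 0.0
result = [1.99, 0.01, 0.41, 0.0]

[1.99, 0.01, 0.41, 0.0]


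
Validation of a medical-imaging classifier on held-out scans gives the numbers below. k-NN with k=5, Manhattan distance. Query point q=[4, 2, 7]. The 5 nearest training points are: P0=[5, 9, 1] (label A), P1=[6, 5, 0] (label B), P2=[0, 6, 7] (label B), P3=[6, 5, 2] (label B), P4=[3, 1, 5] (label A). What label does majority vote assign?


d(q,P0) = 14  (label A)
d(q,P1) = 12  (label B)
d(q,P2) = 8  (label B)
d(q,P3) = 10  (label B)
d(q,P4) = 4  (label A)
Votes: A=2, B=3
Majority → B

B


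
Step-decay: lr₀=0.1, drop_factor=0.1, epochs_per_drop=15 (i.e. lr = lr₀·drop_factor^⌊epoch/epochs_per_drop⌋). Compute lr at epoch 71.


n_drops = ⌊71/15⌋ = 4
lr = 0.1·0.1^4 = 0.1·0.0001 = 0.00001

0.00001


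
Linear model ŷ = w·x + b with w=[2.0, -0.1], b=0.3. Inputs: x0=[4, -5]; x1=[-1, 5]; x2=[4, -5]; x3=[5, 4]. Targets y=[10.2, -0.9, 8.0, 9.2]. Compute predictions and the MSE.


ŷ0 = (2.0)·(4) + (-0.1)·(-5) + 0.3 = 8.8
ŷ1 = (2.0)·(-1) + (-0.1)·(5) + 0.3 = -2.2
ŷ2 = (2.0)·(4) + (-0.1)·(-5) + 0.3 = 8.8
ŷ3 = (2.0)·(5) + (-0.1)·(4) + 0.3 = 9.9
errors² = [1.96, 1.69, 0.64, 0.49]
MSE = 4.7800/4 = 1.195

1.195


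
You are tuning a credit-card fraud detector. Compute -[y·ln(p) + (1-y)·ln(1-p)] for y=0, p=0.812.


BCE = -[y·ln(p) + (1-y)·ln(1-p)]
= -0 - 1·ln(1-0.812)
= -ln(0.188) = 1.6713

1.6713


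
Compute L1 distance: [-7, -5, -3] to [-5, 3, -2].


d = |-7+ 5| + |-5-3| + |-3+ 2|
  = 2 + 8 + 1
  = 11

11


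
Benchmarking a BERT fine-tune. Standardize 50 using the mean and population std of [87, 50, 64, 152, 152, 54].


μ = 93.1667, σ = 43.222
z = (50 - 93.1667)/43.222 = -0.9987

-0.9987


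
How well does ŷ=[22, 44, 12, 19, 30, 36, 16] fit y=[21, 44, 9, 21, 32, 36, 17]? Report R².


ȳ = 25.7143
SS_res = Σ(y-ŷ)² = 19
SS_tot = Σ(y-ȳ)² = 879.43
R² = 1 - SS_res/SS_tot = 1 - 0.0216 = 0.9784

0.9784


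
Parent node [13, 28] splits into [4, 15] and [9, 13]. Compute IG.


Parent = [13, 28], H_parent = 0.9012
H_left = 0.7425 (n=19), H_right = 0.976 (n=22)
H_children = (19/41)·0.7425 + (22/41)·0.976 = 0.8678
IG = 0.9012 - 0.8678 = 0.0334

0.0334


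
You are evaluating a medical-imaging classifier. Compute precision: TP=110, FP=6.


Precision = TP/(TP+FP)
= 110/(110+6)
= 110/116 = 94.83%

94.83%


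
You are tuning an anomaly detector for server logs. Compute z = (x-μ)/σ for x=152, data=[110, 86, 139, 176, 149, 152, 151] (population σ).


μ = 137.5714, σ = 27.8201
z = (152 - 137.5714)/27.8201 = 0.5186

0.5186


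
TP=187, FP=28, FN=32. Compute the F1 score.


Precision = 187/215 = 0.8698
Recall = 187/219 = 0.8539
F1 = 2·P·R/(P+R) = 2·TP/(2·TP+FP+FN) = 374/(374+28+32) = 374/434 = 0.8618

0.8618


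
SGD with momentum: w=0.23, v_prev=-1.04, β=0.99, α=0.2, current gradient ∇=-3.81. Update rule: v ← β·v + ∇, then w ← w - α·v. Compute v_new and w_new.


v_new = 0.99·-1.04 - 3.81 = -1.0296 - 3.81 = -4.8396
w_new = 0.23 - 0.2·-4.8396 = 0.23 + 0.96792 = 1.19792

v_new=-4.8396, w_new=1.19792


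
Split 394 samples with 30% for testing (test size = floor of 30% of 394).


Test = ⌊394·30/100⌋ = 118
Train = 394 - 118 = 276

Train: 276, Test: 118


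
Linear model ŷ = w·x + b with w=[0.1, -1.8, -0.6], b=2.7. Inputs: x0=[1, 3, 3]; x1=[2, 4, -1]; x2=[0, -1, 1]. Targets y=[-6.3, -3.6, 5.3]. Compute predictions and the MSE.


ŷ0 = (0.1)·(1) + (-1.8)·(3) + (-0.6)·(3) + 2.7 = -4.4
ŷ1 = (0.1)·(2) + (-1.8)·(4) + (-0.6)·(-1) + 2.7 = -3.7
ŷ2 = (0.1)·(0) + (-1.8)·(-1) + (-0.6)·(1) + 2.7 = 3.9
errors² = [3.61, 0.01, 1.96]
MSE = 5.5800/3 = 1.86

1.86


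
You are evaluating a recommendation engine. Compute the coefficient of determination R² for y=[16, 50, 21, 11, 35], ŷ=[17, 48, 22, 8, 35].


ȳ = 26.6
SS_res = Σ(y-ŷ)² = 15
SS_tot = Σ(y-ȳ)² = 1005.2
R² = 1 - SS_res/SS_tot = 1 - 0.0149 = 0.9851

0.9851


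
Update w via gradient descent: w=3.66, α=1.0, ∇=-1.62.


w_new = w - α·∇
= 3.66 - 1.0·-1.62
= 3.66 + 1.62
= 5.28

5.28


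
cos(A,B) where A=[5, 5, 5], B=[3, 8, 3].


A·B = 5·3 + 5·8 + 5·3 = 70
‖A‖ = √75 = 8.6603, ‖B‖ = √82 = 9.0554
cos = 70/(√75·√82) = 70/√6150 = 0.8926

0.8926


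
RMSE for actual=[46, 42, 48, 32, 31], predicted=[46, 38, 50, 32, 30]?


MSE = 21/5 = 4.2
RMSE = √(21/5) = 2.0494

2.0494


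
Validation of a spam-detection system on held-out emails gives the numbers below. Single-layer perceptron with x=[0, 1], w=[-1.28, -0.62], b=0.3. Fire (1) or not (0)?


z = (0)·(-1.28) + (1)·(-0.62) + 0.3
  = -0.32
step(z) = 0 (z<0)

0


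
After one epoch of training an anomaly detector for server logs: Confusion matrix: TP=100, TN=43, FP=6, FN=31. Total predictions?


Total = TP + TN + FP + FN
= 100 + 43 + 6 + 31
= 180
(Predicted positive: 106, predicted negative: 74)

180


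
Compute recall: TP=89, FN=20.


Recall = TP/(TP+FN)
= 89/(89+20)
= 89/109 = 81.65%

81.65%


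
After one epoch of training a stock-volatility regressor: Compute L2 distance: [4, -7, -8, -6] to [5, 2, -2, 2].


d = √((4-5)² + (-7-2)² + (-8+ 2)² + (-6-2)²)
  = √(1 + 81 + 36 + 64)
  = √182 = 13.4907

13.4907


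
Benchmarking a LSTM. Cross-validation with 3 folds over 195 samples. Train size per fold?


Fold size = 195/3 = 65
Training per fold = 195 - 65 = 130

130


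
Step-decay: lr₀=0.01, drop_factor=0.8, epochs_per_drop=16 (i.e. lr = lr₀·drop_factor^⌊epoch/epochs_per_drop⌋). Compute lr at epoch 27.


n_drops = ⌊27/16⌋ = 1
lr = 0.01·0.8^1 = 0.01·0.8 = 0.008

0.008


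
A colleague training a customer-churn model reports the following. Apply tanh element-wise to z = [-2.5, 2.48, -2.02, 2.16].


tanh(-2.5) = -0.9866
tanh(2.48) = 0.9861
tanh(-2.02) = -0.9654
tanh(2.16) = 0.9737
result = [-0.9866, 0.9861, -0.9654, 0.9737]

[-0.9866, 0.9861, -0.9654, 0.9737]


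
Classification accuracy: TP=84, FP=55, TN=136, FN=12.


Accuracy = (TP+TN)/(TP+TN+FP+FN)
= (84+136)/(287)
= 220/287 = 76.66%

76.66%


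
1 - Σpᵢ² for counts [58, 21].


Probabilities: [58/79, 21/79] ≈ [0.7342, 0.2658]
Σpᵢ² = (3364 + 441)/79² = 3805/6241
Gini = 1 - Σpᵢ² = 1 - 3805/6241 = 0.3903

0.3903


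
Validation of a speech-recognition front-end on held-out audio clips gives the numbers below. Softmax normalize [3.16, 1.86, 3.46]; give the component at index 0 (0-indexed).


Exponentials: e^3.16=23.5706, e^1.86=6.4237, e^3.46=31.817
Sum = 61.8113
Softmax = [0.3813, 0.1039, 0.5147]
p[0] = 23.5706/61.8113 = 0.3813

0.3813


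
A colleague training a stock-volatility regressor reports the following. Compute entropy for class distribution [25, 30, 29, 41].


Probabilities: [25/125, 30/125, 29/125, 41/125] ≈ [0.2, 0.24, 0.232, 0.328]
H = -((25/125)·log₂(25/125) + (30/125)·log₂(30/125) + (29/125)·log₂(29/125) + (41/125)·log₂(41/125))
  = 1.975 bits

1.975 bits


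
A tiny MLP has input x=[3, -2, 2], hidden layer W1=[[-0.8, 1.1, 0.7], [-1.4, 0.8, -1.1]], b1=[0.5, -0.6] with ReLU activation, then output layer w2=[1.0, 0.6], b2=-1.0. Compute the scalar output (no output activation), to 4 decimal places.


z1[0] = (-0.8)·(3) + (1.1)·(-2) + (0.7)·(2) + 0.5 = -2.7
z1[1] = (-1.4)·(3) + (0.8)·(-2) + (-1.1)·(2) - 0.6 = -8.6
h = ReLU(z1) = [0.0, 0.0]
output = (1.0)·(0.0) + (0.6)·(0.0) - 1.0 = -1.0

-1.0


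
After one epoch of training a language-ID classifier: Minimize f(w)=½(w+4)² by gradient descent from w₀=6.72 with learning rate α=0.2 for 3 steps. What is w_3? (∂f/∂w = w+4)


step 1: grad = 6.72+4 = 10.72; w = 6.72 - 0.2·(10.72) = 4.576
step 2: grad = 4.576+4 = 8.576; w = 4.576 - 0.2·(8.576) = 2.8608
step 3: grad = 2.8608+4 = 6.8608; w = 2.8608 - 0.2·(6.8608) = 1.48864

1.48864


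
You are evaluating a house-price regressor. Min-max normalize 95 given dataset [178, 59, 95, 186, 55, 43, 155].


min=43, max=186
(95-43)/(186-43) = 52/143 = 0.3636

0.3636


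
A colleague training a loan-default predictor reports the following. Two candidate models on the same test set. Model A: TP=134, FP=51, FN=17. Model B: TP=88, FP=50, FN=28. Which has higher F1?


Model A: P=134/185=0.7243, R=134/151=0.8874, F1=2PR/(P+R)=2TP/(2TP+FP+FN)=268/336=0.7976
Model B: P=88/138=0.6377, R=88/116=0.7586, F1=2PR/(P+R)=2TP/(2TP+FP+FN)=176/254=0.6929
0.7976 > 0.6929 → Model A

Model A


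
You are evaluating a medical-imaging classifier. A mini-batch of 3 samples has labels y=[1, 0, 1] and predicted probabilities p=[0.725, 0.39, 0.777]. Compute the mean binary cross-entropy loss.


L[0] = -ln(0.725) = 0.3216
L[1] = -ln(1-0.39) = -ln(0.61) = 0.4943
L[2] = -ln(0.777) = 0.2523
mean = (0.3216 + 0.4943 + 0.2523)/3 = 0.3561

0.3561


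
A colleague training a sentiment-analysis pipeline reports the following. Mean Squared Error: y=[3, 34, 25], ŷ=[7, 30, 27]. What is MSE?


Squared errors: (3-7)²=16, (34-30)²=16, (25-27)²=4
Sum = 36
MSE = 36/3 = 12

12


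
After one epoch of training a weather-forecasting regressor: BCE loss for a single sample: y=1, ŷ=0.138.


BCE = -[y·ln(p) + (1-y)·ln(1-p)]
= -1·ln(0.138) - 0
= -ln(0.138) = 1.9805

1.9805


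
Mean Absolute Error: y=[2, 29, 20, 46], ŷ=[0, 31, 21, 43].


Absolute errors: |2-0|=2, |29-31|=2, |20-21|=1, |46-43|=3
Sum = 8
MAE = 8/4 = 2

2


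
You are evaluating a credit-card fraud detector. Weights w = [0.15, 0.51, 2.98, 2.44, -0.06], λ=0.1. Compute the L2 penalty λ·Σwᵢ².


‖w‖₂² = (0.15)² + (0.51)² + (2.98)² + (2.44)² + (-0.06)²
     = 0.0225 + 0.2601 + 8.8804 + 5.9536 + 0.0036
     = 15.1202
λ·‖w‖₂² = 0.1·15.1202 = 1.51202

1.51202


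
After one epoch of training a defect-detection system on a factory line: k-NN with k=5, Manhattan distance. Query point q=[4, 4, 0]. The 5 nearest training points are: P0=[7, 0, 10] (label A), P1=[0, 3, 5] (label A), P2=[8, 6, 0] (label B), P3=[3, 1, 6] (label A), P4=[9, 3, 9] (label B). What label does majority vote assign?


d(q,P0) = 17  (label A)
d(q,P1) = 10  (label A)
d(q,P2) = 6  (label B)
d(q,P3) = 10  (label A)
d(q,P4) = 15  (label B)
Votes: A=3, B=2
Majority → A

A


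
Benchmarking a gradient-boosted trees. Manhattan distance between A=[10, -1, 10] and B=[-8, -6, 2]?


d = |10+ 8| + |-1+ 6| + |10-2|
  = 18 + 5 + 8
  = 31

31


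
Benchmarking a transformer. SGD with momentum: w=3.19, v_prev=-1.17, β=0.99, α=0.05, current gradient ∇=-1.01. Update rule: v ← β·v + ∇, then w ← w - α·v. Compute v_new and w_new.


v_new = 0.99·-1.17 - 1.01 = -1.1583 - 1.01 = -2.1683
w_new = 3.19 - 0.05·-2.1683 = 3.19 + 0.108415 = 3.298415

v_new=-2.1683, w_new=3.298415


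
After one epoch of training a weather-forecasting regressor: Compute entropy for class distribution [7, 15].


Probabilities: [7/22, 15/22] ≈ [0.3182, 0.6818]
H = -((7/22)·log₂(7/22) + (15/22)·log₂(15/22))
  = 0.9024 bits

0.9024 bits


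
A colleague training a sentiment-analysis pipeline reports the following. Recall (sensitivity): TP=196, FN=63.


Recall = TP/(TP+FN)
= 196/(196+63)
= 196/259 = 75.68%

75.68%


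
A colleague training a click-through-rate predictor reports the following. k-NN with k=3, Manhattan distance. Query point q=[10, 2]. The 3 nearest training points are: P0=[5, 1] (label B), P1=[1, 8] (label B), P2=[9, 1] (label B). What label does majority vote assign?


d(q,P0) = 6  (label B)
d(q,P1) = 15  (label B)
d(q,P2) = 2  (label B)
Votes: A=0, B=3
Majority → B

B


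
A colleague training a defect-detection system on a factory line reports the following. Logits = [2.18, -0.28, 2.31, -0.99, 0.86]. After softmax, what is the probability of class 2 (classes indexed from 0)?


Exponentials: e^2.18=8.8463, e^-0.28=0.7558, e^2.31=10.0744, e^-0.99=0.3716, e^0.86=2.3632
Sum = 22.4113
Softmax = [0.3947, 0.0337, 0.4495, 0.0166, 0.1054]
p[2] = 10.0744/22.4113 = 0.4495

0.4495


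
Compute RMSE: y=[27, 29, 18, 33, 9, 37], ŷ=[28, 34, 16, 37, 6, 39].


MSE = 59/6 = 9.8333
RMSE = √(59/6) = 3.1358

3.1358


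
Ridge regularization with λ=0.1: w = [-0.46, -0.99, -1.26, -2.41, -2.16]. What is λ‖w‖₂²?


‖w‖₂² = (-0.46)² + (-0.99)² + (-1.26)² + (-2.41)² + (-2.16)²
     = 0.2116 + 0.9801 + 1.5876 + 5.8081 + 4.6656
     = 13.253
λ·‖w‖₂² = 0.1·13.253 = 1.3253

1.3253


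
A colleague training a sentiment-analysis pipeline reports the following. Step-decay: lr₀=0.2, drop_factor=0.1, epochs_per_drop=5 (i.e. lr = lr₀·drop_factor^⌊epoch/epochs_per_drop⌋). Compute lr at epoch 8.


n_drops = ⌊8/5⌋ = 1
lr = 0.2·0.1^1 = 0.2·0.1 = 0.02

0.02


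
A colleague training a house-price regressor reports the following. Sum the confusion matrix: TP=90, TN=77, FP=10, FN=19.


Total = TP + TN + FP + FN
= 90 + 77 + 10 + 19
= 196
(Predicted positive: 100, predicted negative: 96)

196


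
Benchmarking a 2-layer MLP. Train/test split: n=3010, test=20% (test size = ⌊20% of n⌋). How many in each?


Test = ⌊3010·20/100⌋ = 602
Train = 3010 - 602 = 2408

Train: 2408, Test: 602


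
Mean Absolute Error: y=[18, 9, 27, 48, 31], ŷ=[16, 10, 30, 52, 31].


Absolute errors: |18-16|=2, |9-10|=1, |27-30|=3, |48-52|=4, |31-31|=0
Sum = 10
MAE = 10/5 = 2

2


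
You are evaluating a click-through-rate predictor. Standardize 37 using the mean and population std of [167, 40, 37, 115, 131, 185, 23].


μ = 99.7143, σ = 61.409
z = (37 - 99.7143)/61.409 = -1.0213

-1.0213


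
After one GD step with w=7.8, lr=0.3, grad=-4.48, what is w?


w_new = w - α·∇
= 7.8 - 0.3·-4.48
= 7.8 + 1.344
= 9.144

9.144


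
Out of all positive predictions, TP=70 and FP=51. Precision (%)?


Precision = TP/(TP+FP)
= 70/(70+51)
= 70/121 = 57.85%

57.85%


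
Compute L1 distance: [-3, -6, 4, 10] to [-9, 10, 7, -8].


d = |-3+ 9| + |-6-10| + |4-7| + |10+ 8|
  = 6 + 16 + 3 + 18
  = 43

43


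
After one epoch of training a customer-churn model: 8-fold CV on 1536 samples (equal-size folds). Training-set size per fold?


Fold size = 1536/8 = 192
Training per fold = 1536 - 192 = 1344

1344


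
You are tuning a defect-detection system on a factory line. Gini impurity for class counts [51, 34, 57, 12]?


Probabilities: [51/154, 34/154, 57/154, 12/154] ≈ [0.3312, 0.2208, 0.3701, 0.0779]
Σpᵢ² = (2601 + 1156 + 3249 + 144)/154² = 7150/23716
Gini = 1 - Σpᵢ² = 1 - 7150/23716 = 0.6985

0.6985


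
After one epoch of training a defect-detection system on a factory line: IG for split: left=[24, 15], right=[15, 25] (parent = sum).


Parent = [39, 40], H_parent = 0.9999
H_left = 0.9612 (n=39), H_right = 0.9544 (n=40)
H_children = (39/79)·0.9612 + (40/79)·0.9544 = 0.9578
IG = 0.9999 - 0.9578 = 0.0421

0.0421


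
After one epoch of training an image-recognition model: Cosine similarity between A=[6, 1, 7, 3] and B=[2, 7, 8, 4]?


A·B = 6·2 + 1·7 + 7·8 + 3·4 = 87
‖A‖ = √95 = 9.7468, ‖B‖ = √133 = 11.5326
cos = 87/(√95·√133) = 87/√12635 = 0.774

0.774


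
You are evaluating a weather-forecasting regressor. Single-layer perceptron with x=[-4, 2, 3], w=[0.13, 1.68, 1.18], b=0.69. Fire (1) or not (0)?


z = (-4)·(0.13) + (2)·(1.68) + (3)·(1.18) + 0.69
  = 7.07
step(z) = 1 (z≥0)

1


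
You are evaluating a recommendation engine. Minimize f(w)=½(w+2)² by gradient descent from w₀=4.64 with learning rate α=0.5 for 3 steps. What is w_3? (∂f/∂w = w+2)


step 1: grad = 4.64+2 = 6.64; w = 4.64 - 0.5·(6.64) = 1.32
step 2: grad = 1.32+2 = 3.32; w = 1.32 - 0.5·(3.32) = -0.34
step 3: grad = -0.34+2 = 1.66; w = -0.34 - 0.5·(1.66) = -1.17

-1.17


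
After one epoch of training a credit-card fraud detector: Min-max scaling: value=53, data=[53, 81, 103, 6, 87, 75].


min=6, max=103
(53-6)/(103-6) = 47/97 = 0.4845

0.4845


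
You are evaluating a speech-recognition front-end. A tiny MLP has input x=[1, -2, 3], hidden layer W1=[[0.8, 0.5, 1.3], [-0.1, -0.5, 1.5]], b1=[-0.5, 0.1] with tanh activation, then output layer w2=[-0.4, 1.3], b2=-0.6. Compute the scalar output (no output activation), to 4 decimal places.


z1[0] = (0.8)·(1) + (0.5)·(-2) + (1.3)·(3) - 0.5 = 3.2
z1[1] = (-0.1)·(1) + (-0.5)·(-2) + (1.5)·(3) + 0.1 = 5.5
h = tanh(z1) = [0.9967, 1.0]
output = (-0.4)·(0.9967) + (1.3)·(1.0) - 0.6 = 0.3013

0.3013


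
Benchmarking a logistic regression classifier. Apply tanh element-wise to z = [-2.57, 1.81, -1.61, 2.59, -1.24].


tanh(-2.57) = -0.9884
tanh(1.81) = 0.9478
tanh(-1.61) = -0.9232
tanh(2.59) = 0.9888
tanh(-1.24) = -0.8455
result = [-0.9884, 0.9478, -0.9232, 0.9888, -0.8455]

[-0.9884, 0.9478, -0.9232, 0.9888, -0.8455]


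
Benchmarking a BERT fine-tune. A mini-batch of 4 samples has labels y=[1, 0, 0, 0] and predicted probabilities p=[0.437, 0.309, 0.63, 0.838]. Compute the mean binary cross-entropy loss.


L[0] = -ln(0.437) = 0.8278
L[1] = -ln(1-0.309) = -ln(0.691) = 0.3696
L[2] = -ln(1-0.63) = -ln(0.37) = 0.9943
L[3] = -ln(1-0.838) = -ln(0.162) = 1.8202
mean = (0.8278 + 0.3696 + 0.9943 + 1.8202)/4 = 1.003

1.003


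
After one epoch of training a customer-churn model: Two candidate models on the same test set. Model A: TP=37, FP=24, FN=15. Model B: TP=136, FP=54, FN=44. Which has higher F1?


Model A: P=37/61=0.6066, R=37/52=0.7115, F1=2PR/(P+R)=2TP/(2TP+FP+FN)=74/113=0.6549
Model B: P=136/190=0.7158, R=136/180=0.7556, F1=2PR/(P+R)=2TP/(2TP+FP+FN)=272/370=0.7351
0.6549 < 0.7351 → Model B

Model B


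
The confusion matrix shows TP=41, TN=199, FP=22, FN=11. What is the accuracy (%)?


Accuracy = (TP+TN)/(TP+TN+FP+FN)
= (41+199)/(273)
= 240/273 = 87.91%

87.91%


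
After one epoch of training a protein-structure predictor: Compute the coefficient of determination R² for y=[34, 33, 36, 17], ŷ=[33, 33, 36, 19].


ȳ = 30
SS_res = Σ(y-ŷ)² = 5
SS_tot = Σ(y-ȳ)² = 230
R² = 1 - SS_res/SS_tot = 1 - 0.0217 = 0.9783

0.9783


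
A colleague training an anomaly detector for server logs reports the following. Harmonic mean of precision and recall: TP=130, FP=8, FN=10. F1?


Precision = 130/138 = 0.942
Recall = 130/140 = 0.9286
F1 = 2·P·R/(P+R) = 2·TP/(2·TP+FP+FN) = 260/(260+8+10) = 260/278 = 0.9353

0.9353


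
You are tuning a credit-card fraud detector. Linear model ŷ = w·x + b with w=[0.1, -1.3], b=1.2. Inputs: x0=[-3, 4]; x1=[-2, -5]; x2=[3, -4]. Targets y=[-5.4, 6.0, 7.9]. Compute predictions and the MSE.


ŷ0 = (0.1)·(-3) + (-1.3)·(4) + 1.2 = -4.3
ŷ1 = (0.1)·(-2) + (-1.3)·(-5) + 1.2 = 7.5
ŷ2 = (0.1)·(3) + (-1.3)·(-4) + 1.2 = 6.7
errors² = [1.21, 2.25, 1.44]
MSE = 4.9000/3 = 1.6333

1.6333


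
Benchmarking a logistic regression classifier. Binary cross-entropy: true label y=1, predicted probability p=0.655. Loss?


BCE = -[y·ln(p) + (1-y)·ln(1-p)]
= -1·ln(0.655) - 0
= -ln(0.655) = 0.4231

0.4231


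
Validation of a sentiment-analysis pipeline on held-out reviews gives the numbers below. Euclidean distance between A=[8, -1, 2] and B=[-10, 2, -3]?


d = √((8+ 10)² + (-1-2)² + (2+ 3)²)
  = √(324 + 9 + 25)
  = √358 = 18.9209

18.9209
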